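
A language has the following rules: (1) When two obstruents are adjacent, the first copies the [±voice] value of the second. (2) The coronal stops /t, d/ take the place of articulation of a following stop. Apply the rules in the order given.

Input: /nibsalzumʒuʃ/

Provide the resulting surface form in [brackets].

[nipsalzumʒuʃ]

Rule 1: /b/ before /s/ (voiceless) → [p]
After rule 1: nipsalzumʒuʃ
Rule 2: no segment meets the rule's conditions; no change.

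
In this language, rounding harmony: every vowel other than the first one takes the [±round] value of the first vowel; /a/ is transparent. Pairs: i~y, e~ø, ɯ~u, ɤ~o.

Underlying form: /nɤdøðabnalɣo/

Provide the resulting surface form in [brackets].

[nɤdeðabnalɣɤ]

/ø/ harmonizes with /ɤ/ ([-round]) → [e]
/o/ harmonizes with /ɤ/ ([-round]) → [ɤ]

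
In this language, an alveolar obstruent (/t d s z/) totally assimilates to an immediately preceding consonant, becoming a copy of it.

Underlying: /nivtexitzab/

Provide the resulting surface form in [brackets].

[nivvexittab]

/t/ after /v/ → [v] (total assimilation)
/z/ after /t/ → [t] (total assimilation)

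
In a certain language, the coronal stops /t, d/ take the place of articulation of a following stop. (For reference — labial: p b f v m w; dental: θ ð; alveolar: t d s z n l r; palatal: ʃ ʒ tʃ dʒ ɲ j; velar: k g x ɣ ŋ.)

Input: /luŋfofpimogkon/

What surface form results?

[luŋfofpimogkon]

no segment meets the rule's conditions; no change.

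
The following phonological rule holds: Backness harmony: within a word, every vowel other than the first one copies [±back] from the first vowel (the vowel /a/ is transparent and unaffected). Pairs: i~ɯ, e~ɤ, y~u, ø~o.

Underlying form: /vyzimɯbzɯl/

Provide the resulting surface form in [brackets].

[vyzimibzil]

/ɯ/ harmonizes with /y/ ([-back]) → [i]
/ɯ/ harmonizes with /y/ ([-back]) → [i]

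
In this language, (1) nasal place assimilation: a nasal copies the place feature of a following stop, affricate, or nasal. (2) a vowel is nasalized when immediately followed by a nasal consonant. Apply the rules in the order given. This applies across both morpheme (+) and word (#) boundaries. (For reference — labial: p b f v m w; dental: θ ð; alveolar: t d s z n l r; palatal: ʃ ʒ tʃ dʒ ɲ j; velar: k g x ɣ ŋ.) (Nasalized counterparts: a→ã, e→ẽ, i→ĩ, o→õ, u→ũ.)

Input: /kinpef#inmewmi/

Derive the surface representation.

Rule 1: /n/ before /p/ (labial) → [m]
Rule 1: /n/ before /m/ (labial) → [m]
After rule 1: kimpef#immewmi
Rule 2: /i/ before nasal /m/ → [ĩ]
Rule 2: /i/ before nasal /m/ → [ĩ]

[kĩmpef#ĩmmewmi]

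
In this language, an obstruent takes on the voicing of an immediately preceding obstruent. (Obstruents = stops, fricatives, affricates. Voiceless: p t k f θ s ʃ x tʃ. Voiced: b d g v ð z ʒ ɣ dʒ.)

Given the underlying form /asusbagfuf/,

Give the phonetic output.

/b/ after /s/ (voiceless) → [p]
/f/ after /g/ (voiced) → [v]

[asuspagvuf]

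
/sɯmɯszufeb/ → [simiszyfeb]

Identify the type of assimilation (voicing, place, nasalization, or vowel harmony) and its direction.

vowel harmony, regressive

/ɯ/→[i] /ɯ/→[i] /u/→[y].
Vowels agree with the last vowel, so the harmony is regressive.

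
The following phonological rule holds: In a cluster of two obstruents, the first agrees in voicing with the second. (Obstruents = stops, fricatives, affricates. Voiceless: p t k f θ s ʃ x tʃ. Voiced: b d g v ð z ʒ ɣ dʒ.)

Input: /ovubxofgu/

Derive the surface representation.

[ovupxovgu]

/b/ before /x/ (voiceless) → [p]
/f/ before /g/ (voiced) → [v]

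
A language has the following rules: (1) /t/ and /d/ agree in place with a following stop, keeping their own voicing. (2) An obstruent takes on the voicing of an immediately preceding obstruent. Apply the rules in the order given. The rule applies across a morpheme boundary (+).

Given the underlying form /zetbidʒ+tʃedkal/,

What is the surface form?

[zeppidʒ+dʒeggal]

Rule 1: /t/ before /b/ (labial) → [p]
Rule 1: /d/ before /k/ (velar) → [g]
After rule 1: zepbidʒ+tʃegkal
Rule 2: /b/ after /p/ (voiceless) → [p]
Rule 2: /tʃ/ after /dʒ/ (voiced) → [dʒ]
Rule 2: /k/ after /g/ (voiced) → [g]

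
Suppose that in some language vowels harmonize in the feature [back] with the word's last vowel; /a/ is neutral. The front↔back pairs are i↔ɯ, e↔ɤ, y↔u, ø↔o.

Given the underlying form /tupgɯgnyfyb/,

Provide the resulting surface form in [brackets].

[typgignyfyb]

/u/ harmonizes with /y/ ([-back]) → [y]
/ɯ/ harmonizes with /y/ ([-back]) → [i]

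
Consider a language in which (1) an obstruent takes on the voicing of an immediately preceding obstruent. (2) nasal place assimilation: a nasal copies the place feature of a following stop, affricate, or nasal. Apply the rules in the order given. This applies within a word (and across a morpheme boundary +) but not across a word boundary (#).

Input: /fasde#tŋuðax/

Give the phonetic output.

[faste#tŋuðax]

Rule 1: /d/ after /s/ (voiceless) → [t]
After rule 1: faste#tŋuðax
Rule 2: no segment meets the rule's conditions; no change.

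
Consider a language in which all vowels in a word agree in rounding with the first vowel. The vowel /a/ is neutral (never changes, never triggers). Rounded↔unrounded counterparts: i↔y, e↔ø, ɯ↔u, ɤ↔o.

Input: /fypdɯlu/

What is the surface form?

[fypdulu]

/ɯ/ harmonizes with /y/ ([+round]) → [u]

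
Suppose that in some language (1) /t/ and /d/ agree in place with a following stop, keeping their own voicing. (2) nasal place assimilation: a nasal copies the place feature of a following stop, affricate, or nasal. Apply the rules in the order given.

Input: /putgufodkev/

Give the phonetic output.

[pukgufogkev]

Rule 1: /t/ before /g/ (velar) → [k]
Rule 1: /d/ before /k/ (velar) → [g]
After rule 1: pukgufogkev
Rule 2: no segment meets the rule's conditions; no change.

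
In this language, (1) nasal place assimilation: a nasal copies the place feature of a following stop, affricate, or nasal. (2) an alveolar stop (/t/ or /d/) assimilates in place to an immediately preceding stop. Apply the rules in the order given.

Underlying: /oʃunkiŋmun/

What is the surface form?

[oʃuŋkimmun]

Rule 1: /n/ before /k/ (velar) → [ŋ]
Rule 1: /ŋ/ before /m/ (labial) → [m]
After rule 1: oʃuŋkimmun
Rule 2: no segment meets the rule's conditions; no change.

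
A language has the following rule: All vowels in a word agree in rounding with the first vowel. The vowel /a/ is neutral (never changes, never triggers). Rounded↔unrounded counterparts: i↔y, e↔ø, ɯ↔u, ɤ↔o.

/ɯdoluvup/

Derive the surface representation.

/o/ harmonizes with /ɯ/ ([-round]) → [ɤ]
/u/ harmonizes with /ɯ/ ([-round]) → [ɯ]
/u/ harmonizes with /ɯ/ ([-round]) → [ɯ]

[ɯdɤlɯvɯp]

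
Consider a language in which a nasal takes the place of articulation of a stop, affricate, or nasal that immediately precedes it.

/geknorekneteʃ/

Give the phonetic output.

[gekŋorekŋeteʃ]

/n/ after /k/ (velar) → [ŋ]
/n/ after /k/ (velar) → [ŋ]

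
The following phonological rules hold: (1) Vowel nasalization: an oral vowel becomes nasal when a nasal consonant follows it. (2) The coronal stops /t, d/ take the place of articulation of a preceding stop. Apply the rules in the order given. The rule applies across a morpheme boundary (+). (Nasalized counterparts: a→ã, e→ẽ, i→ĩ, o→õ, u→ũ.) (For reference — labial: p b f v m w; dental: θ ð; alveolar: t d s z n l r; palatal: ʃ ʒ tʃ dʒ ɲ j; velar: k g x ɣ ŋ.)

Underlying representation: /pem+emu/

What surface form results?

[pẽm+ẽmu]

Rule 1: /e/ before nasal /m/ → [ẽ]
Rule 1: /e/ before nasal /m/ → [ẽ]
After rule 1: pẽm+ẽmu
Rule 2: no segment meets the rule's conditions; no change.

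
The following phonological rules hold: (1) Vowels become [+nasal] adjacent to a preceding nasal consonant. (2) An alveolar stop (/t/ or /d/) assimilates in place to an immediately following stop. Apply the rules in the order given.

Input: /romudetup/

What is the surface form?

Rule 1: /u/ after nasal /m/ → [ũ]
After rule 1: romũdetup
Rule 2: no segment meets the rule's conditions; no change.

[romũdetup]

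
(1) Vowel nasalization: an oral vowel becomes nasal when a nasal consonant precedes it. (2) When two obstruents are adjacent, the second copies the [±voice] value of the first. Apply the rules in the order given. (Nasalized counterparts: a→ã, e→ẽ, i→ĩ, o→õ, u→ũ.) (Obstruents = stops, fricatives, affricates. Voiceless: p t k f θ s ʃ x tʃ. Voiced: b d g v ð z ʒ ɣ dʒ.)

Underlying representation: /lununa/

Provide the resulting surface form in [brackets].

Rule 1: /u/ after nasal /n/ → [ũ]
Rule 1: /a/ after nasal /n/ → [ã]
After rule 1: lunũnã
Rule 2: no segment meets the rule's conditions; no change.

[lunũnã]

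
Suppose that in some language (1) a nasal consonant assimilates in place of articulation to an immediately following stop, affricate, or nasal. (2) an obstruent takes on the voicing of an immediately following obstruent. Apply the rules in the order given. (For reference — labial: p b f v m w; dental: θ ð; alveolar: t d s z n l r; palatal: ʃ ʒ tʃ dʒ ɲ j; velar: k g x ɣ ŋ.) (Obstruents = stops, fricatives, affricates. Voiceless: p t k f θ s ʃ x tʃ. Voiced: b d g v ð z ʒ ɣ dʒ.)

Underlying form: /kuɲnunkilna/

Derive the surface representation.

Rule 1: /ɲ/ before /n/ (alveolar) → [n]
Rule 1: /n/ before /k/ (velar) → [ŋ]
After rule 1: kunnuŋkilna
Rule 2: no segment meets the rule's conditions; no change.

[kunnuŋkilna]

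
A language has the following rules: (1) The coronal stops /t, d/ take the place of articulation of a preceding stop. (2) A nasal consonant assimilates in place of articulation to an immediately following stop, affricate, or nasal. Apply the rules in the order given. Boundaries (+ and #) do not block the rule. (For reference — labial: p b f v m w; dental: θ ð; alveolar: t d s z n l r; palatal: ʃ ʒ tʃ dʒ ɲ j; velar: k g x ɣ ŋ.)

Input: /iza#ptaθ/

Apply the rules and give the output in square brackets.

Rule 1: /t/ after /p/ (labial) → [p]
After rule 1: iza#ppaθ
Rule 2: no segment meets the rule's conditions; no change.

[iza#ppaθ]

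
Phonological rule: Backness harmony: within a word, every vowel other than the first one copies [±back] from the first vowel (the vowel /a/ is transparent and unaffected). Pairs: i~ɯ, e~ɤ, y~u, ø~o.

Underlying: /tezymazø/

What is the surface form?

no segment meets the rule's conditions; no change.

[tezymazø]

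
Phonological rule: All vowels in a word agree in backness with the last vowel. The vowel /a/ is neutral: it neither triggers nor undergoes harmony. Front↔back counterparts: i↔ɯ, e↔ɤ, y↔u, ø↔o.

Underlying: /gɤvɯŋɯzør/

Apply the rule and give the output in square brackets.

/ɤ/ harmonizes with /ø/ ([-back]) → [e]
/ɯ/ harmonizes with /ø/ ([-back]) → [i]
/ɯ/ harmonizes with /ø/ ([-back]) → [i]

[geviŋizør]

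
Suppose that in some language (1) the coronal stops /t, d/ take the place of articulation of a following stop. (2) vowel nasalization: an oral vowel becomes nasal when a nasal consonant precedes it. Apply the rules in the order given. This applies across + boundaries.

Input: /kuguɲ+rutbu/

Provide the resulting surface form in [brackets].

[kuguɲ+rupbu]

Rule 1: /t/ before /b/ (labial) → [p]
After rule 1: kuguɲ+rupbu
Rule 2: no segment meets the rule's conditions; no change.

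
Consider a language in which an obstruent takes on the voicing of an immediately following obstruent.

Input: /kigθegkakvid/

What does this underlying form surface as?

/g/ before /θ/ (voiceless) → [k]
/g/ before /k/ (voiceless) → [k]
/k/ before /v/ (voiced) → [g]

[kikθekkagvid]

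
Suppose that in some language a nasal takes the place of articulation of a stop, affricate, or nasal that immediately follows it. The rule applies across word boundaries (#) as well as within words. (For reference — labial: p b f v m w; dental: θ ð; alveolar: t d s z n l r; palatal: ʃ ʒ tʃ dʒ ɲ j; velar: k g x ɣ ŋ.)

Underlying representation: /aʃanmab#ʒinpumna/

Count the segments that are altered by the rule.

3

/n/ before /m/ (labial) → [m]
/n/ before /p/ (labial) → [m]
/m/ before /n/ (alveolar) → [n]
3 segments change.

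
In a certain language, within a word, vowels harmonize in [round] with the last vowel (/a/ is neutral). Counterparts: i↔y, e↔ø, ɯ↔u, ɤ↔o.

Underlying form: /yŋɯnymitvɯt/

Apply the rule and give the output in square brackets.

/y/ harmonizes with /ɯ/ ([-round]) → [i]
/y/ harmonizes with /ɯ/ ([-round]) → [i]

[iŋɯnimitvɯt]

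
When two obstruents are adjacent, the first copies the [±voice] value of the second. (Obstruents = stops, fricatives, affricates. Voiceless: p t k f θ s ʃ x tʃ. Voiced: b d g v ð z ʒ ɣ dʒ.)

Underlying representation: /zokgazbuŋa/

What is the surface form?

[zoggazbuŋa]

/k/ before /g/ (voiced) → [g]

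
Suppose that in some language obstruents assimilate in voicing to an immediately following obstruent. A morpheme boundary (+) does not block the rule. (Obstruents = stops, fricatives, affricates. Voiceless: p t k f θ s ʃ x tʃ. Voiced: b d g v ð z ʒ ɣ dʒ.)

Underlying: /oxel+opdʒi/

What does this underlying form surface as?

/p/ before /dʒ/ (voiced) → [b]

[oxel+obdʒi]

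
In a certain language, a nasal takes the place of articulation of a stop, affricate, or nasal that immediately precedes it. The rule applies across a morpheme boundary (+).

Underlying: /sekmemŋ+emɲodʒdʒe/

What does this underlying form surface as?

[sekŋemm+emmodʒdʒe]

/m/ after /k/ (velar) → [ŋ]
/ŋ/ after /m/ (labial) → [m]
/ɲ/ after /m/ (labial) → [m]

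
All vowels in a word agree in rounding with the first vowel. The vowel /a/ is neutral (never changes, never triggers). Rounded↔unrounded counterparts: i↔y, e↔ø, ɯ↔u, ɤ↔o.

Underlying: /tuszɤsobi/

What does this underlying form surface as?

[tuszosoby]

/ɤ/ harmonizes with /u/ ([+round]) → [o]
/i/ harmonizes with /u/ ([+round]) → [y]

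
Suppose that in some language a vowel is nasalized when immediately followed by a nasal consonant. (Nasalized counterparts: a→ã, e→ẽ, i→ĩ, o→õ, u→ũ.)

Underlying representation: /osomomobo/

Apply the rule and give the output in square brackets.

[osõmõmobo]

/o/ before nasal /m/ → [õ]
/o/ before nasal /m/ → [õ]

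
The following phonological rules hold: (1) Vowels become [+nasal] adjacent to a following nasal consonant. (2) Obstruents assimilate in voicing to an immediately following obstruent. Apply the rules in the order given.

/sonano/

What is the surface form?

[sõnãno]

Rule 1: /o/ before nasal /n/ → [õ]
Rule 1: /a/ before nasal /n/ → [ã]
After rule 1: sõnãno
Rule 2: no segment meets the rule's conditions; no change.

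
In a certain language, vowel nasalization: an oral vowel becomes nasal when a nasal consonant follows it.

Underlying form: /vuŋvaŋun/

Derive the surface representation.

[vũŋvãŋũn]

/u/ before nasal /ŋ/ → [ũ]
/a/ before nasal /ŋ/ → [ã]
/u/ before nasal /n/ → [ũ]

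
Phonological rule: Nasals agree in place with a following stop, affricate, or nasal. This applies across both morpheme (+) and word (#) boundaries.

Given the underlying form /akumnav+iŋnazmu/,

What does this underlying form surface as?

/m/ before /n/ (alveolar) → [n]
/ŋ/ before /n/ (alveolar) → [n]

[akunnav+innazmu]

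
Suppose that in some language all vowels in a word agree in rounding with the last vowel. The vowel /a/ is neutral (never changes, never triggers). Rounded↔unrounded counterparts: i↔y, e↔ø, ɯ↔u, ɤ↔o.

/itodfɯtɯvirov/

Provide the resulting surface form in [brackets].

/i/ harmonizes with /o/ ([+round]) → [y]
/ɯ/ harmonizes with /o/ ([+round]) → [u]
/ɯ/ harmonizes with /o/ ([+round]) → [u]
/i/ harmonizes with /o/ ([+round]) → [y]

[ytodfutuvyrov]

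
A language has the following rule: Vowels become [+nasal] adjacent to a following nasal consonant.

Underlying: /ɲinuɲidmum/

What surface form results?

/i/ before nasal /n/ → [ĩ]
/u/ before nasal /ɲ/ → [ũ]
/u/ before nasal /m/ → [ũ]

[ɲĩnũɲidmũm]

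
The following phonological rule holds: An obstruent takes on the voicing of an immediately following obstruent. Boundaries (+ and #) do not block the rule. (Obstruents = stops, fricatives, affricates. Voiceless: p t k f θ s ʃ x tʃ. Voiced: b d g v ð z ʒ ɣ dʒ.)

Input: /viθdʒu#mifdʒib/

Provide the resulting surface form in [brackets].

/θ/ before /dʒ/ (voiced) → [ð]
/f/ before /dʒ/ (voiced) → [v]

[viðdʒu#mivdʒib]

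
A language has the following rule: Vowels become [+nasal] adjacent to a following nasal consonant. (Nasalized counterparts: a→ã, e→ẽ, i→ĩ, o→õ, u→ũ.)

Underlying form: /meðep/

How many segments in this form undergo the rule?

0

No segment meets the rule's conditions.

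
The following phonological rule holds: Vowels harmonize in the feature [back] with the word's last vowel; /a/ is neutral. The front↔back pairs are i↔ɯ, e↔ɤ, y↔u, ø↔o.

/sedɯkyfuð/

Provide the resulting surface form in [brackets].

[sɤdɯkufuð]

/e/ harmonizes with /u/ ([+back]) → [ɤ]
/y/ harmonizes with /u/ ([+back]) → [u]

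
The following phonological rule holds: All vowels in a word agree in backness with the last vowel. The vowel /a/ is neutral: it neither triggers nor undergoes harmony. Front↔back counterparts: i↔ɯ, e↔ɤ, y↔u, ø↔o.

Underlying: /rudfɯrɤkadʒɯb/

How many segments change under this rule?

No segment meets the rule's conditions.

0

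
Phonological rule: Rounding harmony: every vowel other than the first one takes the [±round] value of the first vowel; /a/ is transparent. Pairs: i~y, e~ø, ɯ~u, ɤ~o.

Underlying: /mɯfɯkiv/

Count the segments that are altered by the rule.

0

No segment meets the rule's conditions.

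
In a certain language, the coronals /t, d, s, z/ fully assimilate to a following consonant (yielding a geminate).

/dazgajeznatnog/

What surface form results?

[daggajennannog]

/z/ before /g/ → [g] (total assimilation)
/z/ before /n/ → [n] (total assimilation)
/t/ before /n/ → [n] (total assimilation)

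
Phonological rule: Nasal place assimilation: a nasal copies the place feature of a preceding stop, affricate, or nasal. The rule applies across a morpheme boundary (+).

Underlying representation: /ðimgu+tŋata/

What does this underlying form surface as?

/ŋ/ after /t/ (alveolar) → [n]

[ðimgu+tnata]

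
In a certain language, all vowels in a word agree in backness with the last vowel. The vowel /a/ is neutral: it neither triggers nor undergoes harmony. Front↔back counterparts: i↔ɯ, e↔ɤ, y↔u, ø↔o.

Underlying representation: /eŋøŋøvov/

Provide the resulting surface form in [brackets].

/e/ harmonizes with /o/ ([+back]) → [ɤ]
/ø/ harmonizes with /o/ ([+back]) → [o]
/ø/ harmonizes with /o/ ([+back]) → [o]

[ɤŋoŋovov]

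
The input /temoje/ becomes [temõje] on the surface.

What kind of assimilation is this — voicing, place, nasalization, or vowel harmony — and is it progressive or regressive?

/o/→[õ].
Each target copies a feature from the preceding segment, so the direction is progressive.

nasalization, progressive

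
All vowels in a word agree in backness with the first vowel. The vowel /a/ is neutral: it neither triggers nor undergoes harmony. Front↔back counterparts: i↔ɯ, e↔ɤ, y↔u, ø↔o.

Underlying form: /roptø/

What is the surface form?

[ropto]

/ø/ harmonizes with /o/ ([+back]) → [o]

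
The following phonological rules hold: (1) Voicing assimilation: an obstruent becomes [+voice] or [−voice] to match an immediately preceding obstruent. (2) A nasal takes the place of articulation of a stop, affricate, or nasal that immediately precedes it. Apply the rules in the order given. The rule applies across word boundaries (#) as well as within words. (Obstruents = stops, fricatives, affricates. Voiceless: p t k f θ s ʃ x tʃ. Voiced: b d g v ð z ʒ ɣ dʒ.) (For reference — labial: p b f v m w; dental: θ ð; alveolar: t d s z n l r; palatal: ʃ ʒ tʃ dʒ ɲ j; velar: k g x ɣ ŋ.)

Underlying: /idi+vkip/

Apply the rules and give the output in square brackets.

[idi+vgip]

Rule 1: /k/ after /v/ (voiced) → [g]
After rule 1: idi+vgip
Rule 2: no segment meets the rule's conditions; no change.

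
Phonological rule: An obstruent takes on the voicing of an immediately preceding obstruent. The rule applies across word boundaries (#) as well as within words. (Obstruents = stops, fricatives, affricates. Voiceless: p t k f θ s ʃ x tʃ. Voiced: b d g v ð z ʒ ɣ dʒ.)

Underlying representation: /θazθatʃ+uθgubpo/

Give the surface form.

/θ/ after /z/ (voiced) → [ð]
/g/ after /θ/ (voiceless) → [k]
/p/ after /b/ (voiced) → [b]

[θazðatʃ+uθkubbo]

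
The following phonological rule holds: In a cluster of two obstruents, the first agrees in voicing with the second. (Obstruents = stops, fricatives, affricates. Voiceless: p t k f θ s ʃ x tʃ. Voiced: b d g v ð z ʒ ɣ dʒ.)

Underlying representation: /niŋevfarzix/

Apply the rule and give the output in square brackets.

[niŋeffarzix]

/v/ before /f/ (voiceless) → [f]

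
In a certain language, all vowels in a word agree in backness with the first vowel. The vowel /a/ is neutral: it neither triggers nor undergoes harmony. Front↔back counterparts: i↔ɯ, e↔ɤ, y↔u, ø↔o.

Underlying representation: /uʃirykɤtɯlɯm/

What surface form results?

/i/ harmonizes with /u/ ([+back]) → [ɯ]
/y/ harmonizes with /u/ ([+back]) → [u]

[uʃɯrukɤtɯlɯm]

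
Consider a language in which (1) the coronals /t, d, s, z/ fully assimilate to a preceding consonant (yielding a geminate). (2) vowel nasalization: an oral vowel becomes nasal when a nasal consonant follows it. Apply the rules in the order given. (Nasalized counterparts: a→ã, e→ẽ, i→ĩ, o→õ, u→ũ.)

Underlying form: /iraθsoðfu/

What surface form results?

[iraθθoðfu]

Rule 1: /s/ after /θ/ → [θ] (total assimilation)
After rule 1: iraθθoðfu
Rule 2: no segment meets the rule's conditions; no change.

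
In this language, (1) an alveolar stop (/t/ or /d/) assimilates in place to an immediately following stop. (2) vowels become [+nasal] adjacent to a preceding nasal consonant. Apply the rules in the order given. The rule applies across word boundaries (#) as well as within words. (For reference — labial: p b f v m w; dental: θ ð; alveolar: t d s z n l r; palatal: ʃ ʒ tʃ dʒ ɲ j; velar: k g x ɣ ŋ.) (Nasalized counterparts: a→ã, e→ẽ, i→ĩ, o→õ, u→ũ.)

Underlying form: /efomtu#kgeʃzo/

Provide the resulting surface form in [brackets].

Rule 1: no segment meets the rule's conditions; no change.
After rule 1: efomtu#kgeʃzo
Rule 2: no segment meets the rule's conditions; no change.

[efomtu#kgeʃzo]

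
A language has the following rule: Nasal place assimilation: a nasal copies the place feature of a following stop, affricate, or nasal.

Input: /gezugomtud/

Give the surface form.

[gezugontud]

/m/ before /t/ (alveolar) → [n]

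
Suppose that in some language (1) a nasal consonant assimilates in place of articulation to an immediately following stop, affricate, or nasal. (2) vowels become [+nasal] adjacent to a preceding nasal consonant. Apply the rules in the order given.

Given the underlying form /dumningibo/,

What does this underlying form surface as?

[dunnĩŋgibo]

Rule 1: /m/ before /n/ (alveolar) → [n]
Rule 1: /n/ before /g/ (velar) → [ŋ]
After rule 1: dunniŋgibo
Rule 2: /i/ after nasal /n/ → [ĩ]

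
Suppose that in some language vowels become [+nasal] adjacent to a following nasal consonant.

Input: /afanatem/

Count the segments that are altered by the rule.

2

/a/ before nasal /n/ → [ã]
/e/ before nasal /m/ → [ẽ]
2 segments change.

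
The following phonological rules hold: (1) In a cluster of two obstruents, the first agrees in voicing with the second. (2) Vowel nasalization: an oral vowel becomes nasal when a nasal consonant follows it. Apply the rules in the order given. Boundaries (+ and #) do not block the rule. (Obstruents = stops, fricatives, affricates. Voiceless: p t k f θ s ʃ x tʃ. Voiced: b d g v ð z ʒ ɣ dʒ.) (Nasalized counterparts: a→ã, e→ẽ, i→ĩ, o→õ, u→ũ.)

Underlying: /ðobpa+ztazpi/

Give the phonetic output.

Rule 1: /b/ before /p/ (voiceless) → [p]
Rule 1: /z/ before /t/ (voiceless) → [s]
Rule 1: /z/ before /p/ (voiceless) → [s]
After rule 1: ðoppa+staspi
Rule 2: no segment meets the rule's conditions; no change.

[ðoppa+staspi]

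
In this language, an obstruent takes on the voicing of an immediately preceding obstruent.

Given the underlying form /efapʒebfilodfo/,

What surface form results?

[efapʃebvilodvo]

/ʒ/ after /p/ (voiceless) → [ʃ]
/f/ after /b/ (voiced) → [v]
/f/ after /d/ (voiced) → [v]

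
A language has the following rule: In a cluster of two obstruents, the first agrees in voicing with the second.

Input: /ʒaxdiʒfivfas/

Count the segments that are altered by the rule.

3

/x/ before /d/ (voiced) → [ɣ]
/ʒ/ before /f/ (voiceless) → [ʃ]
/v/ before /f/ (voiceless) → [f]
3 segments change.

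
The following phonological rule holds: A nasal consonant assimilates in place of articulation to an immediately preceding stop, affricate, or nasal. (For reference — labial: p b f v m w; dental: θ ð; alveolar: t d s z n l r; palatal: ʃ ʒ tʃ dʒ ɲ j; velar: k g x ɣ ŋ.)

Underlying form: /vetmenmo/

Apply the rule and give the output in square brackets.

/m/ after /t/ (alveolar) → [n]
/m/ after /n/ (alveolar) → [n]

[vetnenno]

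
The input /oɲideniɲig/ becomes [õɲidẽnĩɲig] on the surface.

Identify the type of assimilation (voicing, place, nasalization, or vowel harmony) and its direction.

/o/→[õ] /e/→[ẽ] /i/→[ĩ].
Each target copies a feature from the following segment, so the direction is regressive.

nasalization, regressive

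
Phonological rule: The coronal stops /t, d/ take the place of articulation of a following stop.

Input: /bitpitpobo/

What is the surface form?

/t/ before /p/ (labial) → [p]
/t/ before /p/ (labial) → [p]

[bippippobo]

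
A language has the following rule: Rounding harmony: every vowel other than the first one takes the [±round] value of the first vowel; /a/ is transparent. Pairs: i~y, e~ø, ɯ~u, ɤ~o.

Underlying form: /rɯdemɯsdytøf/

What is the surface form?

[rɯdemɯsditef]

/y/ harmonizes with /ɯ/ ([-round]) → [i]
/ø/ harmonizes with /ɯ/ ([-round]) → [e]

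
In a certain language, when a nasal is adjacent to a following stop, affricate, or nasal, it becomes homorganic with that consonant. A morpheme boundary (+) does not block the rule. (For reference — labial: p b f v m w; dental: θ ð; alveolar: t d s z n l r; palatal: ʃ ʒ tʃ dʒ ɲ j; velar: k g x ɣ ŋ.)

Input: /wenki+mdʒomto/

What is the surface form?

/n/ before /k/ (velar) → [ŋ]
/m/ before /dʒ/ (palatal) → [ɲ]
/m/ before /t/ (alveolar) → [n]

[weŋki+ɲdʒonto]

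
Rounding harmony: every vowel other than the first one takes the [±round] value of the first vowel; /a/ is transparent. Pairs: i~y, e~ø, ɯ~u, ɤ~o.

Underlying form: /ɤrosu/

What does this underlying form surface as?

/o/ harmonizes with /ɤ/ ([-round]) → [ɤ]
/u/ harmonizes with /ɤ/ ([-round]) → [ɯ]

[ɤrɤsɯ]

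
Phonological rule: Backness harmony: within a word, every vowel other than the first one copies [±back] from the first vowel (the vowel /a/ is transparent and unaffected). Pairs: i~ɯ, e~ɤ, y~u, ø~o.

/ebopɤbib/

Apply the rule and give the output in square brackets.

[ebøpebib]

/o/ harmonizes with /e/ ([-back]) → [ø]
/ɤ/ harmonizes with /e/ ([-back]) → [e]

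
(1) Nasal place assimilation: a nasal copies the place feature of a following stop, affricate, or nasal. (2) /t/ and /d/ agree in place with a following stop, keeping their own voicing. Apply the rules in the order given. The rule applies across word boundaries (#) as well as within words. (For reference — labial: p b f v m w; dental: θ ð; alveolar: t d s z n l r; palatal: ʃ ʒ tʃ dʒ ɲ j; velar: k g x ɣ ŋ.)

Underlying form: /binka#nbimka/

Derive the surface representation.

Rule 1: /n/ before /k/ (velar) → [ŋ]
Rule 1: /n/ before /b/ (labial) → [m]
Rule 1: /m/ before /k/ (velar) → [ŋ]
After rule 1: biŋka#mbiŋka
Rule 2: no segment meets the rule's conditions; no change.

[biŋka#mbiŋka]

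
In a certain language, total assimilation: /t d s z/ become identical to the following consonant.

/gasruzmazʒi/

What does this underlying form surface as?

/s/ before /r/ → [r] (total assimilation)
/z/ before /m/ → [m] (total assimilation)
/z/ before /ʒ/ → [ʒ] (total assimilation)

[garrummaʒʒi]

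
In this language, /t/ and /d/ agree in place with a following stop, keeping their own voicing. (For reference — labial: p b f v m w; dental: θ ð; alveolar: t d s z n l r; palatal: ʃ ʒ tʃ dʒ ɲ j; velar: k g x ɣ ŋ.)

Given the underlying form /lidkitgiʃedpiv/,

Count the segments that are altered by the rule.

/d/ before /k/ (velar) → [g]
/t/ before /g/ (velar) → [k]
/d/ before /p/ (labial) → [b]
3 segments change.

3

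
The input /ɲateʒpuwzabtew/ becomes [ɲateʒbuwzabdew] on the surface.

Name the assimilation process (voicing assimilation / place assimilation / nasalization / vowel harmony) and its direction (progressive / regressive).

/p/→[b] /t/→[d].
Each target copies a feature from the preceding segment, so the direction is progressive.

voicing assimilation, progressive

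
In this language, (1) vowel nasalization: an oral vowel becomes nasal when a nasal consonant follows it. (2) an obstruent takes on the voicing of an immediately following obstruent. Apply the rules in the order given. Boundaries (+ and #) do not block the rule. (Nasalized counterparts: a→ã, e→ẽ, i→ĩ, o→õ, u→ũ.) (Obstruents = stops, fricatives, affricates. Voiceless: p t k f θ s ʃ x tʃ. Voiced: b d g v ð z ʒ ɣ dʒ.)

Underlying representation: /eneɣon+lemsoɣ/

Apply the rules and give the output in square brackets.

Rule 1: /e/ before nasal /n/ → [ẽ]
Rule 1: /o/ before nasal /n/ → [õ]
Rule 1: /e/ before nasal /m/ → [ẽ]
After rule 1: ẽneɣõn+lẽmsoɣ
Rule 2: no segment meets the rule's conditions; no change.

[ẽneɣõn+lẽmsoɣ]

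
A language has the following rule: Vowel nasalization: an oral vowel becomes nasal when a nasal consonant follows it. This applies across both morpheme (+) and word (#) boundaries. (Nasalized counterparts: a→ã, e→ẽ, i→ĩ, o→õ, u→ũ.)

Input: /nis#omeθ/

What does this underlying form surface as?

/o/ before nasal /m/ → [õ]

[nis#õmeθ]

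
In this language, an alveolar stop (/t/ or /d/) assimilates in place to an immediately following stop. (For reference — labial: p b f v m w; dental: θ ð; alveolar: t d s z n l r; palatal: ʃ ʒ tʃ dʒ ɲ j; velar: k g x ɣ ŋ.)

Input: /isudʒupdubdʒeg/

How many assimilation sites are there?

No segment meets the rule's conditions.

0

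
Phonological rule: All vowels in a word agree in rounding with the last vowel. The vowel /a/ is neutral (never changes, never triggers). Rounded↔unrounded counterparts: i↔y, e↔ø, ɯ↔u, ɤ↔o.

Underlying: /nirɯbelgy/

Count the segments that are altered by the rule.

3

/i/ harmonizes with /y/ ([+round]) → [y]
/ɯ/ harmonizes with /y/ ([+round]) → [u]
/e/ harmonizes with /y/ ([+round]) → [ø]
3 segments change.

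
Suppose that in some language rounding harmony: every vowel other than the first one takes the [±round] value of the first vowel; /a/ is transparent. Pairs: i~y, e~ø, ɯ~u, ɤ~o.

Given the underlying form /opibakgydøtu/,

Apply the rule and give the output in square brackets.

/i/ harmonizes with /o/ ([+round]) → [y]

[opybakgydøtu]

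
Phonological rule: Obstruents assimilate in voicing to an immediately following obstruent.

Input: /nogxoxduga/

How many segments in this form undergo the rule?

/g/ before /x/ (voiceless) → [k]
/x/ before /d/ (voiced) → [ɣ]
2 segments change.

2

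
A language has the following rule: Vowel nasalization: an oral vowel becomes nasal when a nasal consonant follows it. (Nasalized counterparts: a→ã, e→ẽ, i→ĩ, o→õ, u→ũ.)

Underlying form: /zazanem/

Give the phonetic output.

/a/ before nasal /n/ → [ã]
/e/ before nasal /m/ → [ẽ]

[zazãnẽm]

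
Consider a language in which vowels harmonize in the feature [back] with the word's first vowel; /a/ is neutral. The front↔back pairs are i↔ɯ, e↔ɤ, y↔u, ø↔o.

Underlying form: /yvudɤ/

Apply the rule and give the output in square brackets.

[yvyde]

/u/ harmonizes with /y/ ([-back]) → [y]
/ɤ/ harmonizes with /y/ ([-back]) → [e]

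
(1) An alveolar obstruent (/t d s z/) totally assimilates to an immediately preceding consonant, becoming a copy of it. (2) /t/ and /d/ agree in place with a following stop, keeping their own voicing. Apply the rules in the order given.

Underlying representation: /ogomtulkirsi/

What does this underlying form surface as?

[ogommulkirri]

Rule 1: /t/ after /m/ → [m] (total assimilation)
Rule 1: /s/ after /r/ → [r] (total assimilation)
After rule 1: ogommulkirri
Rule 2: no segment meets the rule's conditions; no change.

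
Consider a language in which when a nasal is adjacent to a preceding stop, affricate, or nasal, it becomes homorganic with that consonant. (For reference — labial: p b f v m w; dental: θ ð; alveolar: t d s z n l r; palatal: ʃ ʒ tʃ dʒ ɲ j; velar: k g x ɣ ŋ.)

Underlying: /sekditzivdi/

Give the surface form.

[sekditzivdi]

no segment meets the rule's conditions; no change.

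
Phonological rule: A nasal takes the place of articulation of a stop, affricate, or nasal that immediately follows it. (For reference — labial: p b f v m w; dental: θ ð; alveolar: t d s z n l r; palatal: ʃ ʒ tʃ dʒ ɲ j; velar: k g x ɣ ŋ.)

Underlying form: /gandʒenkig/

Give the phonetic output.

[gaɲdʒeŋkig]

/n/ before /dʒ/ (palatal) → [ɲ]
/n/ before /k/ (velar) → [ŋ]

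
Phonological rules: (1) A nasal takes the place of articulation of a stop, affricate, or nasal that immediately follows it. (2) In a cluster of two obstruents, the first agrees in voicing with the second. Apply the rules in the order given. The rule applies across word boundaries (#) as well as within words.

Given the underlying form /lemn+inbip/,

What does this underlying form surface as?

[lenn+imbip]

Rule 1: /m/ before /n/ (alveolar) → [n]
Rule 1: /n/ before /b/ (labial) → [m]
After rule 1: lenn+imbip
Rule 2: no segment meets the rule's conditions; no change.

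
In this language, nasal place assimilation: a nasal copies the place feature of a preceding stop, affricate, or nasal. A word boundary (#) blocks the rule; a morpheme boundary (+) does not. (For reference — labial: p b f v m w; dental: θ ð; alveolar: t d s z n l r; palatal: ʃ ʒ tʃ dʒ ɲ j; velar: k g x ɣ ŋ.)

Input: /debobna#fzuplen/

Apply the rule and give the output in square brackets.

[debobma#fzuplen]

/n/ after /b/ (labial) → [m]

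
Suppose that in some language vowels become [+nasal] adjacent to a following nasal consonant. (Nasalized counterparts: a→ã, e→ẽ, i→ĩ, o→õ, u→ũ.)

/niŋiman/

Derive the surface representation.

/i/ before nasal /ŋ/ → [ĩ]
/i/ before nasal /m/ → [ĩ]
/a/ before nasal /n/ → [ã]

[nĩŋĩmãn]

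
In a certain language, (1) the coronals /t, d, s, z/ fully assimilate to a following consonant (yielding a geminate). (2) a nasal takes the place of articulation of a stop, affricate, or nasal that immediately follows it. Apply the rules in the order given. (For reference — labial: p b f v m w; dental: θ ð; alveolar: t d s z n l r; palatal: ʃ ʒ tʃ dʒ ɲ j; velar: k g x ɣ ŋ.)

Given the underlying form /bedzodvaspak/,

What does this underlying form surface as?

Rule 1: /d/ before /z/ → [z] (total assimilation)
Rule 1: /d/ before /v/ → [v] (total assimilation)
Rule 1: /s/ before /p/ → [p] (total assimilation)
After rule 1: bezzovvappak
Rule 2: no segment meets the rule's conditions; no change.

[bezzovvappak]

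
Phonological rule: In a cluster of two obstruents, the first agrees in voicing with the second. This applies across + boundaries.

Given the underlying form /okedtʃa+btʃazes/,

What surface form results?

[okettʃa+ptʃazes]

/d/ before /tʃ/ (voiceless) → [t]
/b/ before /tʃ/ (voiceless) → [p]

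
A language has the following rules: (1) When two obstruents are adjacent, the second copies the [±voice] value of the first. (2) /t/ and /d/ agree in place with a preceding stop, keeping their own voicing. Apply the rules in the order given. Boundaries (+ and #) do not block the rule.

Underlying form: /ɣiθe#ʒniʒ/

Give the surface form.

Rule 1: no segment meets the rule's conditions; no change.
After rule 1: ɣiθe#ʒniʒ
Rule 2: no segment meets the rule's conditions; no change.

[ɣiθe#ʒniʒ]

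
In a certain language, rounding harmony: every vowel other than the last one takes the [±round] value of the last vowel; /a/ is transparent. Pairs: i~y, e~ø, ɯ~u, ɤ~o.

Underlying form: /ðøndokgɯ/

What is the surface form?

/ø/ harmonizes with /ɯ/ ([-round]) → [e]
/o/ harmonizes with /ɯ/ ([-round]) → [ɤ]

[ðendɤkgɯ]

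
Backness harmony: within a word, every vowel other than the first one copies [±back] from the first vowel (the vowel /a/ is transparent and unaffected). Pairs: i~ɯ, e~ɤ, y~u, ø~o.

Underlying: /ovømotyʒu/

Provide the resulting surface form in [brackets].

/ø/ harmonizes with /o/ ([+back]) → [o]
/y/ harmonizes with /o/ ([+back]) → [u]

[ovomotuʒu]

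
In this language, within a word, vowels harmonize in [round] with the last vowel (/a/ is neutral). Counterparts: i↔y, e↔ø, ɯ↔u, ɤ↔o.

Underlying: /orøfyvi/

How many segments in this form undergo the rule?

3

/o/ harmonizes with /i/ ([-round]) → [ɤ]
/ø/ harmonizes with /i/ ([-round]) → [e]
/y/ harmonizes with /i/ ([-round]) → [i]
3 segments change.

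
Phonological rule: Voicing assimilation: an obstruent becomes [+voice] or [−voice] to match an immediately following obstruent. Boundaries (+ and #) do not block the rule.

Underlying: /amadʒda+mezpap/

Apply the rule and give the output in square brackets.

[amadʒda+mespap]

/z/ before /p/ (voiceless) → [s]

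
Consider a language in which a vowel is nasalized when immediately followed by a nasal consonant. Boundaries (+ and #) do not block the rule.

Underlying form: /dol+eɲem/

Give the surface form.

[dol+ẽɲẽm]

/e/ before nasal /ɲ/ → [ẽ]
/e/ before nasal /m/ → [ẽ]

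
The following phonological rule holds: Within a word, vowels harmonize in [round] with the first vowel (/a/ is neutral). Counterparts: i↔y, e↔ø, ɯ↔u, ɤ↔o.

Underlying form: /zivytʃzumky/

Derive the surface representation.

[zivitʃzɯmki]

/y/ harmonizes with /i/ ([-round]) → [i]
/u/ harmonizes with /i/ ([-round]) → [ɯ]
/y/ harmonizes with /i/ ([-round]) → [i]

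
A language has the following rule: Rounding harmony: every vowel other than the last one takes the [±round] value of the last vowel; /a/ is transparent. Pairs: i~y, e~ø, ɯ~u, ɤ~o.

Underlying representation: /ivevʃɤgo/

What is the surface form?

[yvøvʃogo]

/i/ harmonizes with /o/ ([+round]) → [y]
/e/ harmonizes with /o/ ([+round]) → [ø]
/ɤ/ harmonizes with /o/ ([+round]) → [o]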